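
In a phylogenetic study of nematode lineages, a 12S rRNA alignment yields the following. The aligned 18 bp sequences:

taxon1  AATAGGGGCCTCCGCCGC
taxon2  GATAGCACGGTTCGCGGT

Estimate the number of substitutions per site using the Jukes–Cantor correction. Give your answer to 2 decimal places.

0.82

The sequences differ at 9 of 18 sites (1, 6, 7, 8, 9, 10, 12, 16, 18), so p = 9/18 = 0.5.
d = −(3/4) ln(1 − 4p/3) = −0.75 ln(1 − 0.666667) = −0.75 ln(0.333333)
  = −0.75 × (-1.098613) = 0.823960 substitutions/site.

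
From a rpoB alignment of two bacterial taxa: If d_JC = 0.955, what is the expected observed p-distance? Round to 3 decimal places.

p = (3/4)(1 − e^(−4d/3)) = 0.75 × (1 − e^(-1.273333)) = 0.75 × (1 − 0.279897) = 0.540077.

0.540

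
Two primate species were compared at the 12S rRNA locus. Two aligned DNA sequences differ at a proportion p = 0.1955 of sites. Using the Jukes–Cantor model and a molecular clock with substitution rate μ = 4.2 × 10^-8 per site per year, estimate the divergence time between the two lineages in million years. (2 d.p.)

2.70

d = −(3/4) ln(1 − 4p/3) = −0.75 ln(1 − 0.260667) = −0.75 ln(0.739333)
  = −0.75 × (-0.302007) = 0.226505 substitutions/site.
Under a molecular clock d = 2μt, so t = d/(2μ) = 0.226505 / (2 × 4.2 × 10^-8) = 2.70 million years.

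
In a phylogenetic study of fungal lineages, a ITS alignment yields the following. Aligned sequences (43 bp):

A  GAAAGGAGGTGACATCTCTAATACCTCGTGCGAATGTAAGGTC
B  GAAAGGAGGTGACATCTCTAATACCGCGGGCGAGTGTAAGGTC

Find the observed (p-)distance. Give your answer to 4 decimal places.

The sequences differ at 3 of 43 positions (sites 26, 29, 34).
p = 3/43 = 0.069767… ≈ 0.0698 (to 4 d.p.).

0.0698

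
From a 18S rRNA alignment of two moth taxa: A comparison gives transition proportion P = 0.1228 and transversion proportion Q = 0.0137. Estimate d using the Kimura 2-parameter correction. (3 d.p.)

Under the Kimura two-parameter model, d = −½ ln(1 − 2P − Q) − ¼ ln(1 − 2Q).
1 − 2P − Q = 0.7407, giving −½ ln(0.7407) = 0.150080.
1 − 2Q = 0.9726, giving −¼ ln(0.9726) = 0.006946.
d = 0.150080 + 0.006946 = 0.157026.

0.157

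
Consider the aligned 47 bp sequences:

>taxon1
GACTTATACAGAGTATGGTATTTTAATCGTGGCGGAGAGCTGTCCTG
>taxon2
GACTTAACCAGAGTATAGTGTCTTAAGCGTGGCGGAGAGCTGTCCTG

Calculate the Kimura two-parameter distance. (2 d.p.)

Of 47 sites, 3 differences are transitions and 3 are transversions, so P = 3/47 ≈ 0.06383 and Q = 3/47 ≈ 0.06383.
Under the Kimura two-parameter model, d = −½ ln(1 − 2P − Q) − ¼ ln(1 − 2Q).
1 − 2P − Q = 0.80851, giving −½ ln(0.80851) = 0.106281.
1 − 2Q = 0.87234, giving −¼ ln(0.87234) = 0.034144.
d = 0.106281 + 0.034144 = 0.140425.

0.14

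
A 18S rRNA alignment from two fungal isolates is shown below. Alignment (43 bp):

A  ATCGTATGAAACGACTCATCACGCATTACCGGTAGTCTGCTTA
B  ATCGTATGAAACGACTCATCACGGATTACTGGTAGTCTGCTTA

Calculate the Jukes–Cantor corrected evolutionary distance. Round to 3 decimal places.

The sequences differ at 2 of 43 sites (24, 30), so p = 2/43 ≈ 0.046512.
d = −(3/4) ln(1 − 4p/3) = −0.75 ln(1 − 0.062016) = −0.75 ln(0.937984)
  = −0.75 × (-0.064022) = 0.048017 substitutions/site.

0.048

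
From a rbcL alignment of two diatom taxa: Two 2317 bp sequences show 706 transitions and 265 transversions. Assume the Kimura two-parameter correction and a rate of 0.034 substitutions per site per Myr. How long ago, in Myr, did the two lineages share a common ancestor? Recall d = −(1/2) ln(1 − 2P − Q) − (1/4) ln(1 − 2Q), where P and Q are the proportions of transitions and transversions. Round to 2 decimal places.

P = 706/2317 ≈ 0.304704 and Q = 265/2317 ≈ 0.114372.
Under the Kimura two-parameter model, d = −½ ln(1 − 2P − Q) − ¼ ln(1 − 2Q).
1 − 2P − Q = 0.27622, giving −½ ln(0.27622) = 0.643279.
1 − 2Q = 0.771256, giving −¼ ln(0.771256) = 0.064934.
d = 0.643279 + 0.064934 = 0.708213.
Under a molecular clock d = 2μt, so t = d/(2μ) = 0.708213 / (2 × 0.034) = 10.41 Myr.

10.41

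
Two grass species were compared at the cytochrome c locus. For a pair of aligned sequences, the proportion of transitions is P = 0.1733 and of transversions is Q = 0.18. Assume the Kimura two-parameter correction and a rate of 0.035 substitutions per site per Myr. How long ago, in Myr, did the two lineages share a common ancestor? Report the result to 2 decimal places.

Under the Kimura two-parameter model, d = −½ ln(1 − 2P − Q) − ¼ ln(1 − 2Q).
1 − 2P − Q = 0.4734, giving −½ ln(0.4734) = 0.373907.
1 − 2Q = 0.64, giving −¼ ln(0.64) = 0.111572.
d = 0.373907 + 0.111572 = 0.485479.
Under a molecular clock d = 2μt, so t = d/(2μ) = 0.485479 / (2 × 0.035) = 6.94 Myr.

6.94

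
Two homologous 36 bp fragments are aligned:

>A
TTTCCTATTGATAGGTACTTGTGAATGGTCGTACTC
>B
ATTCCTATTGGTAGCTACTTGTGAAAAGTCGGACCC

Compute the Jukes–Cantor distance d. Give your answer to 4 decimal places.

0.2251

The sequences differ at 7 of 36 sites (1, 11, 15, 26, 27, 32, 35), so p = 7/36 ≈ 0.194444.
d = −(3/4) ln(1 − 4p/3) = −0.75 ln(1 − 0.259259) = −0.75 ln(0.740741)
  = −0.75 × (-0.300104) = 0.225078 substitutions/site.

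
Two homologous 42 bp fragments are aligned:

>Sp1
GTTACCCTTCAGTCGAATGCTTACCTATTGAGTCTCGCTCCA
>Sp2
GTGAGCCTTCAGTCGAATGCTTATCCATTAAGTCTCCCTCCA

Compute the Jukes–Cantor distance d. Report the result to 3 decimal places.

The sequences differ at 6 of 42 sites (3, 5, 24, 26, 30, 37), so p = 6/42 ≈ 0.142857.
d = −(3/4) ln(1 − 4p/3) = −0.75 ln(1 − 0.190476) = −0.75 ln(0.809524)
  = −0.75 × (-0.211309) = 0.158482 substitutions/site.

0.158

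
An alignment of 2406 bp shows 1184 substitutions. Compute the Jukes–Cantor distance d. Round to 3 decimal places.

0.801

p = 1184/2406 ≈ 0.492103.
d = −(3/4) ln(1 − 4p/3) = −0.75 ln(1 − 0.656137) = −0.75 ln(0.343863)
  = −0.75 × (-1.067512) = 0.800634 substitutions/site.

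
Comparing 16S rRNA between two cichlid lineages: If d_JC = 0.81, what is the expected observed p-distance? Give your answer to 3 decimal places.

p = (3/4)(1 − e^(−4d/3)) = 0.75 × (1 − e^(-1.08)) = 0.75 × (1 − 0.339596) = 0.495303.

0.495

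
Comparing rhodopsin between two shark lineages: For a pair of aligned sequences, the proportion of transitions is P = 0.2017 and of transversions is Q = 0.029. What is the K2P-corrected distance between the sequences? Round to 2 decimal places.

Under the Kimura two-parameter model, d = −½ ln(1 − 2P − Q) − ¼ ln(1 − 2Q).
1 − 2P − Q = 0.5676, giving −½ ln(0.5676) = 0.283169.
1 − 2Q = 0.942, giving −¼ ln(0.942) = 0.014938.
d = 0.283169 + 0.014938 = 0.298107.

0.30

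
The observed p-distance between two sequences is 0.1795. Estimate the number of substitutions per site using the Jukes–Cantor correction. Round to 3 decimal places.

0.205

d = −(3/4) ln(1 − 4p/3) = −0.75 ln(1 − 0.239333) = −0.75 ln(0.760667)
  = −0.75 × (-0.273560) = 0.205170 substitutions/site.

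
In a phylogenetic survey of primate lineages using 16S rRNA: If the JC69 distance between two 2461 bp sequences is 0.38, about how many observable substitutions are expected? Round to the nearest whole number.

734

Invert JC69: p = (3/4)(1 − e^(−4d/3)) = 0.75 × (1 − e^(-0.506667)) = 0.75 × (1 − 0.602500) = 0.298125.
Expected differing sites = pL ≈ 0.298125 × 2461 = 733.685625 ≈ 734.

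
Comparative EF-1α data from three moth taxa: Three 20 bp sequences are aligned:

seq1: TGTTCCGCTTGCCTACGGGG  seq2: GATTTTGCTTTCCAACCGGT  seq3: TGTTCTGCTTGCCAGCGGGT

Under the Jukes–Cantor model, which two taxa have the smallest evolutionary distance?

seq1–seq2: 8/20 differ, p = 0.400, d = 0.572.
seq1–seq3: 4/20 differ, p = 0.200, d = 0.233.
seq2–seq3: 6/20 differ, p = 0.300, d = 0.383.
The smallest distance is between seq1 and seq3.

seq1 and seq3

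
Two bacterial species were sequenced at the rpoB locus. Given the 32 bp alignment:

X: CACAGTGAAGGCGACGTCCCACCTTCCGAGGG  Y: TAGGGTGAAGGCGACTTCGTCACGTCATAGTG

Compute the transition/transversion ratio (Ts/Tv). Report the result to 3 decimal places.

Transitions are A↔G and C↔T; transversions are all other mismatches.
Transitions: 3. Transversions: 9.
R = 3/9 = 0.333333… ≈ 0.333 (to 3 d.p.).

0.333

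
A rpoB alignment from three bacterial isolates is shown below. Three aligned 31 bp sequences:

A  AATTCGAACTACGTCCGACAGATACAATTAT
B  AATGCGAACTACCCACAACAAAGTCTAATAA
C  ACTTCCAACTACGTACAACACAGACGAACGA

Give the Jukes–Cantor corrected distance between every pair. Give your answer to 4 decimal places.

A–B: 11/31 sites differ → p ≈ 0.354839, d = −0.75 ln(1 − 0.473119) = 0.480585 ≈ 0.4806.
A–C: 11/31 sites differ → p ≈ 0.354839, d = −0.75 ln(1 − 0.473119) = 0.480585 ≈ 0.4806.
B–C: 10/31 sites differ → p ≈ 0.322581, d = −0.75 ln(1 − 0.430108) = 0.421731 ≈ 0.4217.

d(A,B) = 0.4806, d(A,C) = 0.4806, d(B,C) = 0.4217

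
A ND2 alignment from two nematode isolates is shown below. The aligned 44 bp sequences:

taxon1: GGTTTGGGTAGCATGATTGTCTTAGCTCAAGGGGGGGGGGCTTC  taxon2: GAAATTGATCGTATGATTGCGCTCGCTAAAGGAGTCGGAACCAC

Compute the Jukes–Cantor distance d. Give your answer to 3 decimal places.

0.643

The sequences differ at 19 of 44 sites, so p = 19/44 ≈ 0.431818.
d = −(3/4) ln(1 − 4p/3) = −0.75 ln(1 − 0.575757) = −0.75 ln(0.424243)
  = −0.75 × (-0.857449) = 0.643087 substitutions/site.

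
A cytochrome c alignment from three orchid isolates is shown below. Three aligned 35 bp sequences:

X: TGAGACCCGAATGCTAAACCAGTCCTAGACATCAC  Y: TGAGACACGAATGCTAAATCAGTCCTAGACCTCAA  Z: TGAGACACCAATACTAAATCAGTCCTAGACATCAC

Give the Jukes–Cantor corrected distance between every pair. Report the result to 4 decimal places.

X–Y: 4/35 sites differ → p ≈ 0.114286, d = −0.75 ln(1 − 0.152381) = 0.123993 ≈ 0.1240.
X–Z: 4/35 sites differ → p ≈ 0.114286, d = −0.75 ln(1 − 0.152381) = 0.123993 ≈ 0.1240.
Y–Z: 4/35 sites differ → p ≈ 0.114286, d = −0.75 ln(1 − 0.152381) = 0.123993 ≈ 0.1240.

d(X,Y) = 0.1240, d(X,Z) = 0.1240, d(Y,Z) = 0.1240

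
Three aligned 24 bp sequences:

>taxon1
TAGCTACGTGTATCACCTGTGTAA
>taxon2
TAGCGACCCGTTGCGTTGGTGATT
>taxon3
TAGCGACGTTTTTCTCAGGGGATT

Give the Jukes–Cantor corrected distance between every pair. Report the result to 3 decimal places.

d(taxon1,taxon2) = 0.824, d(taxon1,taxon3) = 0.608, d(taxon2,taxon3) = 0.441

taxon1–taxon2: 12/24 sites differ → p = 0.5, d = −0.75 ln(1 − 0.666667) = 0.823960 ≈ 0.824.
taxon1–taxon3: 10/24 sites differ → p ≈ 0.416667, d = −0.75 ln(1 − 0.555556) = 0.608198 ≈ 0.608.
taxon2–taxon3: 8/24 sites differ → p ≈ 0.333333, d = −0.75 ln(1 − 0.444444) = 0.440839 ≈ 0.441.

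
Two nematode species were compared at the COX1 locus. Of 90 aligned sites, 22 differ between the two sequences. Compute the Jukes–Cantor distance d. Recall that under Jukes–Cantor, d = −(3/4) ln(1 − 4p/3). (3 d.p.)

0.296

p = 22/90 ≈ 0.244444.
d = −(3/4) ln(1 − 4p/3) = −0.75 ln(1 − 0.325925) = −0.75 ln(0.674075)
  = −0.75 × (-0.394414) = 0.295811 substitutions/site.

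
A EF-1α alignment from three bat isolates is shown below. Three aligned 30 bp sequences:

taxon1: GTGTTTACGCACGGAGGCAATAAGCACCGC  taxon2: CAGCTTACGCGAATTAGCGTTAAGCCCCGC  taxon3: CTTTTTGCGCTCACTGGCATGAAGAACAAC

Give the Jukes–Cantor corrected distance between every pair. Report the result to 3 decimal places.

d(taxon1,taxon2) = 0.572, d(taxon1,taxon3) = 0.572, d(taxon2,taxon3) = 0.730

taxon1–taxon2: 12/30 sites differ → p = 0.4, d = −0.75 ln(1 − 0.533333) = 0.571605 ≈ 0.572.
taxon1–taxon3: 12/30 sites differ → p = 0.4, d = −0.75 ln(1 − 0.533333) = 0.571605 ≈ 0.572.
taxon2–taxon3: 14/30 sites differ → p ≈ 0.466667, d = −0.75 ln(1 − 0.622223) = 0.730088 ≈ 0.730.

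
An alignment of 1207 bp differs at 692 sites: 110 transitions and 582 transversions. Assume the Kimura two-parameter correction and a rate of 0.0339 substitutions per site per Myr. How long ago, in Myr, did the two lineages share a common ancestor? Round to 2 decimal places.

20.35

P = 110/1207 ≈ 0.091135 and Q = 582/1207 ≈ 0.482187.
Under the Kimura two-parameter model, d = −½ ln(1 − 2P − Q) − ¼ ln(1 − 2Q).
1 − 2P − Q = 0.335543, giving −½ ln(0.335543) = 0.546003.
1 − 2Q = 0.035626, giving −¼ ln(0.035626) = 0.833670.
d = 0.546003 + 0.833670 = 1.379673.
Under a molecular clock d = 2μt, so t = d/(2μ) = 1.379673 / (2 × 0.0339) = 20.35 Myr.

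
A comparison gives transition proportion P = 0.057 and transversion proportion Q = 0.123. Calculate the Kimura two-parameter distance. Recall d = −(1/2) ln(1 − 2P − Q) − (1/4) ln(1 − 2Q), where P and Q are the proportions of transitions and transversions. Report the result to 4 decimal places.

0.2058

Under the Kimura two-parameter model, d = −½ ln(1 − 2P − Q) − ¼ ln(1 − 2Q).
1 − 2P − Q = 0.763, giving −½ ln(0.763) = 0.135249.
1 − 2Q = 0.754, giving −¼ ln(0.754) = 0.070591.
d = 0.135249 + 0.070591 = 0.205840.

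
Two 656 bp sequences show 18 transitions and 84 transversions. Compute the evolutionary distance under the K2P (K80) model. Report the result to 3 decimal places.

P = 18/656 ≈ 0.027439 and Q = 84/656 ≈ 0.128049.
Under the Kimura two-parameter model, d = −½ ln(1 − 2P − Q) − ¼ ln(1 − 2Q).
1 − 2P − Q = 0.817073, giving −½ ln(0.817073) = 0.101013.
1 − 2Q = 0.743902, giving −¼ ln(0.743902) = 0.073961.
d = 0.101013 + 0.073961 = 0.174974.

0.175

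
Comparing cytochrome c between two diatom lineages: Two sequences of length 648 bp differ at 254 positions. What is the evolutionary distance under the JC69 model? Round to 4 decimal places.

p = 254/648 ≈ 0.391975.
d = −(3/4) ln(1 − 4p/3) = −0.75 ln(1 − 0.522633) = −0.75 ln(0.477367)
  = −0.75 × (-0.739470) = 0.554603 substitutions/site.

0.5546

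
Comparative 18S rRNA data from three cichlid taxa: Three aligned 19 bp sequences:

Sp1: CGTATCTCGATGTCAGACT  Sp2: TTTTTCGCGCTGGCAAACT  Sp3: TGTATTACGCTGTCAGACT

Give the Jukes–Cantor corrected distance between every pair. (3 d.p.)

Sp1–Sp2: 7/19 sites differ → p ≈ 0.368421, d = −0.75 ln(1 − 0.491228) = 0.506816 ≈ 0.507.
Sp1–Sp3: 4/19 sites differ → p ≈ 0.210526, d = −0.75 ln(1 − 0.280701) = 0.247109 ≈ 0.247.
Sp2–Sp3: 6/19 sites differ → p ≈ 0.315789, d = −0.75 ln(1 − 0.421052) = 0.409907 ≈ 0.410.

d(Sp1,Sp2) = 0.507, d(Sp1,Sp3) = 0.247, d(Sp2,Sp3) = 0.410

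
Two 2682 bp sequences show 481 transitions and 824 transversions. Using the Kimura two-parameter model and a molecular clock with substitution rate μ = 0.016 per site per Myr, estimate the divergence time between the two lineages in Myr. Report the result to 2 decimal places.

P = 481/2682 ≈ 0.179344 and Q = 824/2682 ≈ 0.307233.
Under the Kimura two-parameter model, d = −½ ln(1 − 2P − Q) − ¼ ln(1 − 2Q).
1 − 2P − Q = 0.334079, giving −½ ln(0.334079) = 0.548189.
1 − 2Q = 0.385534, giving −¼ ln(0.385534) = 0.238281.
d = 0.548189 + 0.238281 = 0.786470.
Under a molecular clock d = 2μt, so t = d/(2μ) = 0.786470 / (2 × 0.016) = 24.58 Myr.

24.58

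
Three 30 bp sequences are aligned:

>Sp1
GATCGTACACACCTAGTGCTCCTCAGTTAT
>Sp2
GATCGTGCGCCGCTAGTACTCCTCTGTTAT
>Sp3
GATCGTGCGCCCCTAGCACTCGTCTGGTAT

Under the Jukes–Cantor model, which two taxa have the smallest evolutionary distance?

Sp2 and Sp3

Sp1–Sp2: 6/30 differ, p = 0.200, d = 0.233.
Sp1–Sp3: 8/30 differ, p = 0.267, d = 0.330.
Sp2–Sp3: 4/30 differ, p = 0.133, d = 0.147.
The smallest distance is between Sp2 and Sp3.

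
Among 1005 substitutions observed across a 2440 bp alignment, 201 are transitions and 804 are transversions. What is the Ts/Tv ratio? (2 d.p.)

0.25

R = 201/804 = 0.25.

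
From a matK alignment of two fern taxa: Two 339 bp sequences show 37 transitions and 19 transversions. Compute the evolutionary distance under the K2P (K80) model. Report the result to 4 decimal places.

P = 37/339 ≈ 0.109145 and Q = 19/339 ≈ 0.056047.
Under the Kimura two-parameter model, d = −½ ln(1 − 2P − Q) − ¼ ln(1 − 2Q).
1 − 2P − Q = 0.725663, giving −½ ln(0.725663) = 0.160335.
1 − 2Q = 0.887906, giving −¼ ln(0.887906) = 0.029722.
d = 0.160335 + 0.029722 = 0.190057.

0.1901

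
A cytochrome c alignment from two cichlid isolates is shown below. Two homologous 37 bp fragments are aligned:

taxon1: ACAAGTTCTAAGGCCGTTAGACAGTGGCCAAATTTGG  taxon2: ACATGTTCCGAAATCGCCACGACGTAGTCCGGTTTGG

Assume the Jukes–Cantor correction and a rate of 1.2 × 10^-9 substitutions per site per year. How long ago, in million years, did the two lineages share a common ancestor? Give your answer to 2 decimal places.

296.35

The sequences differ at 17 of 37 sites, so p = 17/37 ≈ 0.459459.
d = −(3/4) ln(1 − 4p/3) = −0.75 ln(1 − 0.612612) = −0.75 ln(0.387388)
  = −0.75 × (-0.948329) = 0.711247 substitutions/site.
Under a molecular clock d = 2μt, so t = d/(2μ) = 0.711247 / (2 × 1.2 × 10^-9) = 296.35 million years.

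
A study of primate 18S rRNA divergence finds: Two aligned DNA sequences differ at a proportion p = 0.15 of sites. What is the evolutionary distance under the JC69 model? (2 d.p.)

0.17

d = −(3/4) ln(1 − 4p/3) = −0.75 ln(1 − 0.2) = −0.75 ln(0.8)
  = −0.75 × (-0.223144) = 0.167358 substitutions/site.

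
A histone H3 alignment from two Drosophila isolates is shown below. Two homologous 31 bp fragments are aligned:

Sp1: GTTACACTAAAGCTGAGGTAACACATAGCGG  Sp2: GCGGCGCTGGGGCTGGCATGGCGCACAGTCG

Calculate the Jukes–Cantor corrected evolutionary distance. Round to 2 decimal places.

0.87

The sequences differ at 16 of 31 sites, so p = 16/31 ≈ 0.516129.
d = −(3/4) ln(1 − 4p/3) = −0.75 ln(1 − 0.688172) = −0.75 ln(0.311828)
  = −0.75 × (-1.165304) = 0.873978 substitutions/site.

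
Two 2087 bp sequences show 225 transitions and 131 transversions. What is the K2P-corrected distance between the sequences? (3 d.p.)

P = 225/2087 ≈ 0.10781 and Q = 131/2087 ≈ 0.06277.
Under the Kimura two-parameter model, d = −½ ln(1 − 2P − Q) − ¼ ln(1 − 2Q).
1 − 2P − Q = 0.72161, giving −½ ln(0.72161) = 0.163135.
1 − 2Q = 0.87446, giving −¼ ln(0.87446) = 0.033537.
d = 0.163135 + 0.033537 = 0.196672.

0.197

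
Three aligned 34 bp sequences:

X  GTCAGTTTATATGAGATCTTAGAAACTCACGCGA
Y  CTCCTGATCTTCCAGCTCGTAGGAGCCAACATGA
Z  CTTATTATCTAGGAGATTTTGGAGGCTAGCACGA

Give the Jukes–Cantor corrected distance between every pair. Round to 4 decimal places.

X–Y: 17/34 sites differ → p = 0.5, d = −0.75 ln(1 − 0.666667) = 0.823960 ≈ 0.8240.
X–Z: 13/34 sites differ → p ≈ 0.382353, d = −0.75 ln(1 − 0.509804) = 0.534712 ≈ 0.5347.
Y–Z: 15/34 sites differ → p ≈ 0.441176, d = −0.75 ln(1 − 0.588235) = 0.665477 ≈ 0.6655.

d(X,Y) = 0.8240, d(X,Z) = 0.5347, d(Y,Z) = 0.6655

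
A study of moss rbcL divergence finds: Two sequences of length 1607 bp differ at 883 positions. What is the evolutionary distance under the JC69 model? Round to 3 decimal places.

p = 883/1607 ≈ 0.549471.
d = −(3/4) ln(1 − 4p/3) = −0.75 ln(1 − 0.732628) = −0.75 ln(0.267372)
  = −0.75 × (-1.319114) = 0.989336 substitutions/site.

0.989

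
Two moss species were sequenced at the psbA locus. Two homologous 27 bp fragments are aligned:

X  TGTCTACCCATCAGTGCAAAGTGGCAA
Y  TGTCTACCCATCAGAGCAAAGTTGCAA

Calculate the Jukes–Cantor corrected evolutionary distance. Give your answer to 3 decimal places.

0.078

The sequences differ at 2 of 27 sites (15, 23), so p = 2/27 ≈ 0.074074.
d = −(3/4) ln(1 − 4p/3) = −0.75 ln(1 − 0.098765) = −0.75 ln(0.901235)
  = −0.75 × (-0.103989) = 0.077992 substitutions/site.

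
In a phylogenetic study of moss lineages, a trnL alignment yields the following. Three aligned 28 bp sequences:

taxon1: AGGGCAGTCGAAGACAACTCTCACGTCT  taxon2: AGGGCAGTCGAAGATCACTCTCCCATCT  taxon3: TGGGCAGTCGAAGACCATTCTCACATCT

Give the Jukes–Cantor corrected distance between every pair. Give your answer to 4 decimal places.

taxon1–taxon2: 4/28 sites differ → p ≈ 0.142857, d = −0.75 ln(1 − 0.190476) = 0.158482 ≈ 0.1585.
taxon1–taxon3: 4/28 sites differ → p ≈ 0.142857, d = −0.75 ln(1 − 0.190476) = 0.158482 ≈ 0.1585.
taxon2–taxon3: 4/28 sites differ → p ≈ 0.142857, d = −0.75 ln(1 − 0.190476) = 0.158482 ≈ 0.1585.

d(taxon1,taxon2) = 0.1585, d(taxon1,taxon3) = 0.1585, d(taxon2,taxon3) = 0.1585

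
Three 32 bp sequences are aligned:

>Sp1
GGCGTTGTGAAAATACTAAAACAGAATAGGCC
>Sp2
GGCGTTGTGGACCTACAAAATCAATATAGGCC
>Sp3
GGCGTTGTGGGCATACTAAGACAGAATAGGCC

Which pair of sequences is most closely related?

Sp1 and Sp3

Sp1–Sp2: 7/32 differ, p = 0.219, d = 0.259.
Sp1–Sp3: 4/32 differ, p = 0.125, d = 0.137.
Sp2–Sp3: 7/32 differ, p = 0.219, d = 0.259.
The smallest distance is between Sp1 and Sp3.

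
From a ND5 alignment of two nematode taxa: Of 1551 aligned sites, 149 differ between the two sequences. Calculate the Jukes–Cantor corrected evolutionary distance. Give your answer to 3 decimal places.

p = 149/1551 ≈ 0.096067.
d = −(3/4) ln(1 − 4p/3) = −0.75 ln(1 − 0.128089) = −0.75 ln(0.871911)
  = −0.75 × (-0.137068) = 0.102801 substitutions/site.

0.103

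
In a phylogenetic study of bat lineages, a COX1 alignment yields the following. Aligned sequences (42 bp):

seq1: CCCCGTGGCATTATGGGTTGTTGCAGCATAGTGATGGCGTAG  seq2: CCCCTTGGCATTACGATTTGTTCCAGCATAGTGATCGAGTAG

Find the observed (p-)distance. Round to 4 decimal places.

0.1667

The sequences differ at 7 of 42 positions (sites 5, 14, 16, 17, 23, 36, 38).
p = 7/42 = 0.166666… ≈ 0.1667 (to 4 d.p.).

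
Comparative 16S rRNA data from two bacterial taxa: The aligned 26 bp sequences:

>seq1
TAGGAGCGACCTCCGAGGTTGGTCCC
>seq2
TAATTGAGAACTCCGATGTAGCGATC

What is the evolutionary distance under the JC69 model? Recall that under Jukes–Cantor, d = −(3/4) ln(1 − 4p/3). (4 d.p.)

0.6228

The sequences differ at 11 of 26 sites, so p = 11/26 ≈ 0.423077.
d = −(3/4) ln(1 − 4p/3) = −0.75 ln(1 − 0.564103) = −0.75 ln(0.435897)
  = −0.75 × (-0.830349) = 0.622762 substitutions/site.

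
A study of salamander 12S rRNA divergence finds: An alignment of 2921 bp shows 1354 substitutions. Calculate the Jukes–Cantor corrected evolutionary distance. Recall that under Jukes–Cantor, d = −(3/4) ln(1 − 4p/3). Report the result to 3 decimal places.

0.722

p = 1354/2921 ≈ 0.46354.
d = −(3/4) ln(1 − 4p/3) = −0.75 ln(1 − 0.618053) = −0.75 ln(0.381947)
  = −0.75 × (-0.962473) = 0.721855 substitutions/site.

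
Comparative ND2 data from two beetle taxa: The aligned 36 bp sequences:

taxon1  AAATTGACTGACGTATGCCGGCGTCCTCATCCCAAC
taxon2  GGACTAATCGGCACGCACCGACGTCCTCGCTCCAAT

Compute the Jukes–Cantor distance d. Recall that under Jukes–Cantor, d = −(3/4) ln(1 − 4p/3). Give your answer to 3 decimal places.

0.745

The sequences differ at 17 of 36 sites, so p = 17/36 ≈ 0.472222.
d = −(3/4) ln(1 − 4p/3) = −0.75 ln(1 − 0.629629) = −0.75 ln(0.370371)
  = −0.75 × (-0.993250) = 0.744938 substitutions/site.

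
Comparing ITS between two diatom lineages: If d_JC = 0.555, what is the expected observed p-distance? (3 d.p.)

0.392

p = (3/4)(1 − e^(−4d/3)) = 0.75 × (1 − e^(-0.74)) = 0.75 × (1 − 0.477114) = 0.392165.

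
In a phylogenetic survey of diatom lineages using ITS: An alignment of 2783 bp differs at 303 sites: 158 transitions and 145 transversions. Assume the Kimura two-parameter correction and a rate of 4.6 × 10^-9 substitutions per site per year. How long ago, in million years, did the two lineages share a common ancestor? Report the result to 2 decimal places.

P = 158/2783 ≈ 0.056773 and Q = 145/2783 ≈ 0.052102.
Under the Kimura two-parameter model, d = −½ ln(1 − 2P − Q) − ¼ ln(1 − 2Q).
1 − 2P − Q = 0.834352, giving −½ ln(0.834352) = 0.090550.
1 − 2Q = 0.895796, giving −¼ ln(0.895796) = 0.027511.
d = 0.090550 + 0.027511 = 0.118061.
Under a molecular clock d = 2μt, so t = d/(2μ) = 0.118061 / (2 × 4.6 × 10^-9) = 12.83 million years.

12.83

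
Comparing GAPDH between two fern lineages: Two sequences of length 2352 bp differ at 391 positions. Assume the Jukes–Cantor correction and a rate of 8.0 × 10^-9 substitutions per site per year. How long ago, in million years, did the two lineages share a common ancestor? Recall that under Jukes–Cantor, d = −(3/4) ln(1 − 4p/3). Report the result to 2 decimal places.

p = 391/2352 ≈ 0.166241.
d = −(3/4) ln(1 − 4p/3) = −0.75 ln(1 − 0.221655) = −0.75 ln(0.778345)
  = −0.75 × (-0.250585) = 0.187939 substitutions/site.
Under a molecular clock d = 2μt, so t = d/(2μ) = 0.187939 / (2 × 8.0 × 10^-9) = 11.75 million years.

11.75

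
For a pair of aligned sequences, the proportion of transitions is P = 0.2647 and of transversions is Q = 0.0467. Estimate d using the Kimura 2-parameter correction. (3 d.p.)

0.454

Under the Kimura two-parameter model, d = −½ ln(1 − 2P − Q) − ¼ ln(1 − 2Q).
1 − 2P − Q = 0.4239, giving −½ ln(0.4239) = 0.429129.
1 − 2Q = 0.9066, giving −¼ ln(0.9066) = 0.024513.
d = 0.429129 + 0.024513 = 0.453642.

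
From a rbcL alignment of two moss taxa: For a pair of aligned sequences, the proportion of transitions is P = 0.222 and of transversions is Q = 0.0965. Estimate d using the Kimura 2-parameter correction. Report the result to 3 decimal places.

Under the Kimura two-parameter model, d = −½ ln(1 − 2P − Q) − ¼ ln(1 − 2Q).
1 − 2P − Q = 0.4595, giving −½ ln(0.4595) = 0.388808.
1 − 2Q = 0.807, giving −¼ ln(0.807) = 0.053608.
d = 0.388808 + 0.053608 = 0.442416.

0.442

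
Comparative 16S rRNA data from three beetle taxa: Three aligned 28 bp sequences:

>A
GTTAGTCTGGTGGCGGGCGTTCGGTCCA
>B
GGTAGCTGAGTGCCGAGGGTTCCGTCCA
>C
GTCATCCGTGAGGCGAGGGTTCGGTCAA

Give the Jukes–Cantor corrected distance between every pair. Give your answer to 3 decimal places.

d(A,B) = 0.420, d(A,C) = 0.420, d(B,C) = 0.420

A–B: 9/28 sites differ → p ≈ 0.321429, d = −0.75 ln(1 − 0.428572) = 0.419713 ≈ 0.420.
A–C: 9/28 sites differ → p ≈ 0.321429, d = −0.75 ln(1 − 0.428572) = 0.419713 ≈ 0.420.
B–C: 9/28 sites differ → p ≈ 0.321429, d = −0.75 ln(1 − 0.428572) = 0.419713 ≈ 0.420.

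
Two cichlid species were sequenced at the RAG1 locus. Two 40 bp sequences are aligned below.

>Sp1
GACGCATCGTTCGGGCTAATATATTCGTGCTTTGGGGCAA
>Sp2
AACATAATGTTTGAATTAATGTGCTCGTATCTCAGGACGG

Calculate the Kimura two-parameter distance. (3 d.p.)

Of 40 sites, 19 differences are transitions and 1 are transversions, so P = 19/40 = 0.475 and Q = 1/40 = 0.025.
Under the Kimura two-parameter model, d = −½ ln(1 − 2P − Q) − ¼ ln(1 − 2Q).
1 − 2P − Q = 0.025, giving −½ ln(0.025) = 1.844440.
1 − 2Q = 0.95, giving −¼ ln(0.95) = 0.012823.
d = 1.844440 + 0.012823 = 1.857263.

1.857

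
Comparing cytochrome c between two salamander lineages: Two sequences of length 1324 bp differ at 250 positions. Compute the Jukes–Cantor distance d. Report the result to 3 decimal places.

0.218

p = 250/1324 ≈ 0.188822.
d = −(3/4) ln(1 − 4p/3) = −0.75 ln(1 − 0.251763) = −0.75 ln(0.748237)
  = −0.75 × (-0.290036) = 0.217527 substitutions/site.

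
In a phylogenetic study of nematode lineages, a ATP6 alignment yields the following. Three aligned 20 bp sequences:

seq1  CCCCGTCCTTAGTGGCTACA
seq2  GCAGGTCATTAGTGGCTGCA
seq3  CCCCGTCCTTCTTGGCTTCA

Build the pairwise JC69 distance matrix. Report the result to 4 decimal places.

seq1–seq2: 5/20 sites differ → p = 0.25, d = −0.75 ln(1 − 0.333333) = 0.304098 ≈ 0.3041.
seq1–seq3: 3/20 sites differ → p = 0.15, d = −0.75 ln(1 − 0.2) = 0.167358 ≈ 0.1674.
seq2–seq3: 7/20 sites differ → p = 0.35, d = −0.75 ln(1 − 0.466667) = 0.471457 ≈ 0.4715.

d(seq1,seq2) = 0.3041, d(seq1,seq3) = 0.1674, d(seq2,seq3) = 0.4715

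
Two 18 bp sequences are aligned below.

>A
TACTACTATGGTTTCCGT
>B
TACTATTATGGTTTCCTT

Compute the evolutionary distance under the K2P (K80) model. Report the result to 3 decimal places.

Of 18 sites, 1 differences are transitions and 1 are transversions, so P = 1/18 ≈ 0.055556 and Q = 1/18 ≈ 0.055556.
Under the Kimura two-parameter model, d = −½ ln(1 − 2P − Q) − ¼ ln(1 − 2Q).
1 − 2P − Q = 0.833332, giving −½ ln(0.833332) = 0.091162.
1 − 2Q = 0.888888, giving −¼ ln(0.888888) = 0.029446.
d = 0.091162 + 0.029446 = 0.120608.

0.121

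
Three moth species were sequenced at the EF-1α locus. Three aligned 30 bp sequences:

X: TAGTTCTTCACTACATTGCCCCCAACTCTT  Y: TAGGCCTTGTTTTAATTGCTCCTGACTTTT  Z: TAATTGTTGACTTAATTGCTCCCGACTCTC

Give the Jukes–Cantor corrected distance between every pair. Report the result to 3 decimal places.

d(X,Y) = 0.503, d(X,Z) = 0.330, d(Y,Z) = 0.383

X–Y: 11/30 sites differ → p ≈ 0.366667, d = −0.75 ln(1 − 0.488889) = 0.503376 ≈ 0.503.
X–Z: 8/30 sites differ → p ≈ 0.266667, d = −0.75 ln(1 − 0.355556) = 0.329526 ≈ 0.330.
Y–Z: 9/30 sites differ → p = 0.3, d = −0.75 ln(1 − 0.4) = 0.383119 ≈ 0.383.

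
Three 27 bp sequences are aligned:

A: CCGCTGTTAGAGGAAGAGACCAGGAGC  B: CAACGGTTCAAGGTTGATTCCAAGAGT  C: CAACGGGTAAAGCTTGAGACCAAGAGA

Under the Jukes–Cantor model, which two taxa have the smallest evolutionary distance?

B and C

A–B: 11/27 differ, p = 0.407, d = 0.588.
A–C: 10/27 differ, p = 0.370, d = 0.511.
B–C: 6/27 differ, p = 0.222, d = 0.264.
The smallest distance is between B and C.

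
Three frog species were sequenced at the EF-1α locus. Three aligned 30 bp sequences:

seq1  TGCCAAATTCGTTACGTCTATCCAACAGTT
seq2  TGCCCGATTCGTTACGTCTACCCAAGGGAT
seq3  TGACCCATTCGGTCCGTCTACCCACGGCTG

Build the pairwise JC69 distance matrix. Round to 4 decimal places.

seq1–seq2: 6/30 sites differ → p = 0.2, d = −0.75 ln(1 − 0.266667) = 0.232617 ≈ 0.2326.
seq1–seq3: 11/30 sites differ → p ≈ 0.366667, d = −0.75 ln(1 − 0.488889) = 0.503376 ≈ 0.5034.
seq2–seq3: 8/30 sites differ → p ≈ 0.266667, d = −0.75 ln(1 − 0.355556) = 0.329526 ≈ 0.3295.

d(seq1,seq2) = 0.2326, d(seq1,seq3) = 0.5034, d(seq2,seq3) = 0.3295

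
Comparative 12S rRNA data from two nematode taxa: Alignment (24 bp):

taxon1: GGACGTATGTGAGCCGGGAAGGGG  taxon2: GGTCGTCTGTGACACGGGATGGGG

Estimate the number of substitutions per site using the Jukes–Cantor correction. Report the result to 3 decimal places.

0.244

The sequences differ at 5 of 24 sites (3, 7, 13, 14, 20), so p = 5/24 ≈ 0.208333.
d = −(3/4) ln(1 − 4p/3) = −0.75 ln(1 − 0.277777) = −0.75 ln(0.722223)
  = −0.75 × (-0.325421) = 0.244066 substitutions/site.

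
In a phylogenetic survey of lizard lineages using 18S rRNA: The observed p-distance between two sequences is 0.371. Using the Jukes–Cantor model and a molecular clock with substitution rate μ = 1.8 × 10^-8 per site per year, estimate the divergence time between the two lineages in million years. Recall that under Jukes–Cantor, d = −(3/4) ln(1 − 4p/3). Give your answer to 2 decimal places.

d = −(3/4) ln(1 − 4p/3) = −0.75 ln(1 − 0.494667) = −0.75 ln(0.505333)
  = −0.75 × (-0.682538) = 0.511904 substitutions/site.
Under a molecular clock d = 2μt, so t = d/(2μ) = 0.511904 / (2 × 1.8 × 10^-8) = 14.22 million years.

14.22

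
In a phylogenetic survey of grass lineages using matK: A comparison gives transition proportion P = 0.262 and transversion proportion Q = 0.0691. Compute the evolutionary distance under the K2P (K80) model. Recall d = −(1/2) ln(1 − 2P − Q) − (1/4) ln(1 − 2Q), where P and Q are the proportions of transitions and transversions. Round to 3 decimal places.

Under the Kimura two-parameter model, d = −½ ln(1 − 2P − Q) − ¼ ln(1 − 2Q).
1 − 2P − Q = 0.4069, giving −½ ln(0.4069) = 0.449594.
1 − 2Q = 0.8618, giving −¼ ln(0.8618) = 0.037183.
d = 0.449594 + 0.037183 = 0.486777.

0.487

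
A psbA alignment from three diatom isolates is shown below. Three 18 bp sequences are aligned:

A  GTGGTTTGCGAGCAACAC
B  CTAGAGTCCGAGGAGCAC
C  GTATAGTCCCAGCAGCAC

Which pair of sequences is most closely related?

A–B: 7/18 differ, p = 0.389, d = 0.548.
A–C: 7/18 differ, p = 0.389, d = 0.548.
B–C: 4/18 differ, p = 0.222, d = 0.264.
The smallest distance is between B and C.

B and C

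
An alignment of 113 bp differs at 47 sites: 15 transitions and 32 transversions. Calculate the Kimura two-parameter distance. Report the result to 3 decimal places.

P = 15/113 ≈ 0.132743 and Q = 32/113 ≈ 0.283186.
Under the Kimura two-parameter model, d = −½ ln(1 − 2P − Q) − ¼ ln(1 − 2Q).
1 − 2P − Q = 0.451328, giving −½ ln(0.451328) = 0.397780.
1 − 2Q = 0.433628, giving −¼ ln(0.433628) = 0.208892.
d = 0.397780 + 0.208892 = 0.606672.

0.607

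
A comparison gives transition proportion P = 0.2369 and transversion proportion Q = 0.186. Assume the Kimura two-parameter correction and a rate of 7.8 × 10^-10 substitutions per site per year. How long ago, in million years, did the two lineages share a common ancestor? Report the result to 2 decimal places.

Under the Kimura two-parameter model, d = −½ ln(1 − 2P − Q) − ¼ ln(1 − 2Q).
1 − 2P − Q = 0.3402, giving −½ ln(0.3402) = 0.539111.
1 − 2Q = 0.628, giving −¼ ln(0.628) = 0.116304.
d = 0.539111 + 0.116304 = 0.655415.
Under a molecular clock d = 2μt, so t = d/(2μ) = 0.655415 / (2 × 7.8 × 10^-10) = 420.14 million years.

420.14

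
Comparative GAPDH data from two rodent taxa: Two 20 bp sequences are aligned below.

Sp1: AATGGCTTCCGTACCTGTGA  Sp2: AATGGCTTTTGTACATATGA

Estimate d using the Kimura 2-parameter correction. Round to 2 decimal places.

Of 20 sites, 3 differences are transitions and 1 are transversions, so P = 3/20 = 0.15 and Q = 1/20 = 0.05.
Under the Kimura two-parameter model, d = −½ ln(1 − 2P − Q) − ¼ ln(1 − 2Q).
1 − 2P − Q = 0.65, giving −½ ln(0.65) = 0.215391.
1 − 2Q = 0.9, giving −¼ ln(0.9) = 0.026340.
d = 0.215391 + 0.026340 = 0.241731.

0.24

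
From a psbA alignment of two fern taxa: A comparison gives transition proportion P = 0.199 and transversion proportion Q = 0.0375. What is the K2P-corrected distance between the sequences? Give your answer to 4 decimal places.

0.3054

Under the Kimura two-parameter model, d = −½ ln(1 − 2P − Q) − ¼ ln(1 − 2Q).
1 − 2P − Q = 0.5645, giving −½ ln(0.5645) = 0.285907.
1 − 2Q = 0.925, giving −¼ ln(0.925) = 0.019490.
d = 0.285907 + 0.019490 = 0.305397.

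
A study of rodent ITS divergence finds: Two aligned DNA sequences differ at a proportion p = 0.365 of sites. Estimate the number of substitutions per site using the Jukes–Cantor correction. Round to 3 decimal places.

0.500

d = −(3/4) ln(1 − 4p/3) = −0.75 ln(1 − 0.486667) = −0.75 ln(0.513333)
  = −0.75 × (-0.666831) = 0.500123 substitutions/site.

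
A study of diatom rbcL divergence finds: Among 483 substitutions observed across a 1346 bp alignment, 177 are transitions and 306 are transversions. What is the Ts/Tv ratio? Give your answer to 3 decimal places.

R = 177/306 = 0.578431… ≈ 0.578 (to 3 d.p.).

0.578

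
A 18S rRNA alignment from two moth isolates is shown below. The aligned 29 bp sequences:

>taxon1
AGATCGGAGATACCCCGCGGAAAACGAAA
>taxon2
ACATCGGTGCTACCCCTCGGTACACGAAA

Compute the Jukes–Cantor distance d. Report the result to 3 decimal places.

0.242

The sequences differ at 6 of 29 sites (2, 8, 10, 17, 21, 23), so p = 6/29 ≈ 0.206897.
d = −(3/4) ln(1 − 4p/3) = −0.75 ln(1 − 0.275863) = −0.75 ln(0.724137)
  = −0.75 × (-0.322775) = 0.242081 substitutions/site.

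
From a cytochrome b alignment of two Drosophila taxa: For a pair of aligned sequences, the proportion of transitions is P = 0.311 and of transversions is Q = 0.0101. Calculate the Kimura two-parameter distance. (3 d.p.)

Under the Kimura two-parameter model, d = −½ ln(1 − 2P − Q) − ¼ ln(1 − 2Q).
1 − 2P − Q = 0.3679, giving −½ ln(0.3679) = 0.499972.
1 − 2Q = 0.9798, giving −¼ ln(0.9798) = 0.005102.
d = 0.499972 + 0.005102 = 0.505074.

0.505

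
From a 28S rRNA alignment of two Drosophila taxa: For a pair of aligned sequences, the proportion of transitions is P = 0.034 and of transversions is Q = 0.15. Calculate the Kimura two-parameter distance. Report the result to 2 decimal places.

0.21

Under the Kimura two-parameter model, d = −½ ln(1 − 2P − Q) − ¼ ln(1 − 2Q).
1 − 2P − Q = 0.782, giving −½ ln(0.782) = 0.122950.
1 − 2Q = 0.7, giving −¼ ln(0.7) = 0.089169.
d = 0.122950 + 0.089169 = 0.212119.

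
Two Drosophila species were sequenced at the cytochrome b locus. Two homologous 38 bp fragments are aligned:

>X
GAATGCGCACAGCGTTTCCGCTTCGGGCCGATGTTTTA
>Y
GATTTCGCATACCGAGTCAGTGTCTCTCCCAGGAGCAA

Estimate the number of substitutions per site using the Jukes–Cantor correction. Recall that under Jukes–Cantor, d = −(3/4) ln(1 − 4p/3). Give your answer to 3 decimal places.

The sequences differ at 18 of 38 sites, so p = 18/38 ≈ 0.473684.
d = −(3/4) ln(1 − 4p/3) = −0.75 ln(1 − 0.631579) = −0.75 ln(0.368421)
  = −0.75 × (-0.998529) = 0.748897 substitutions/site.

0.749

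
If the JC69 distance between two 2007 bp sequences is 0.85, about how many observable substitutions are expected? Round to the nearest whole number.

1021

Invert JC69: p = (3/4)(1 − e^(−4d/3)) = 0.75 × (1 − e^(-1.133333)) = 0.75 × (1 − 0.321958) = 0.508532.
Expected differing sites = pL ≈ 0.508532 × 2007 = 1020.623724 ≈ 1021.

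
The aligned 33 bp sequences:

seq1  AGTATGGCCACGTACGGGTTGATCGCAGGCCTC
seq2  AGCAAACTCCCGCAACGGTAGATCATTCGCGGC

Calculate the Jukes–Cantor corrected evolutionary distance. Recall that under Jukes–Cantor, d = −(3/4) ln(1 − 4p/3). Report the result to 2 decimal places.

The sequences differ at 16 of 33 sites, so p = 16/33 ≈ 0.484848.
d = −(3/4) ln(1 − 4p/3) = −0.75 ln(1 − 0.646464) = −0.75 ln(0.353536)
  = −0.75 × (-1.039770) = 0.779828 substitutions/site.

0.78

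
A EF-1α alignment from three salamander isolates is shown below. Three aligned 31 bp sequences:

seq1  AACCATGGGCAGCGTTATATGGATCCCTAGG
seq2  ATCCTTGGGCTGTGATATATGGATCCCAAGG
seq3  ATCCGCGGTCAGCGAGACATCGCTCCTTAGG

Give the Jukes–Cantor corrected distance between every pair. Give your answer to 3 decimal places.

d(seq1,seq2) = 0.224, d(seq1,seq3) = 0.422, d(seq2,seq3) = 0.481

seq1–seq2: 6/31 sites differ → p ≈ 0.193548, d = −0.75 ln(1 − 0.258064) = 0.223869 ≈ 0.224.
seq1–seq3: 10/31 sites differ → p ≈ 0.322581, d = −0.75 ln(1 − 0.430108) = 0.421731 ≈ 0.422.
seq2–seq3: 11/31 sites differ → p ≈ 0.354839, d = −0.75 ln(1 − 0.473119) = 0.480585 ≈ 0.481.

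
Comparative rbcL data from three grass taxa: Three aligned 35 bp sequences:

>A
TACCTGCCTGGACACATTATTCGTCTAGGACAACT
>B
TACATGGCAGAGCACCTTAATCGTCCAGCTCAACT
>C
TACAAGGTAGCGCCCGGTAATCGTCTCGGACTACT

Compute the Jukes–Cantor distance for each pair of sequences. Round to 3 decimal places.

A–B: 10/35 sites differ → p ≈ 0.285714, d = −0.75 ln(1 − 0.380952) = 0.359679 ≈ 0.360.
A–C: 13/35 sites differ → p ≈ 0.371429, d = −0.75 ln(1 − 0.495239) = 0.512753 ≈ 0.513.
B–C: 11/35 sites differ → p ≈ 0.314286, d = −0.75 ln(1 − 0.419048) = 0.407315 ≈ 0.407.

d(A,B) = 0.360, d(A,C) = 0.513, d(B,C) = 0.407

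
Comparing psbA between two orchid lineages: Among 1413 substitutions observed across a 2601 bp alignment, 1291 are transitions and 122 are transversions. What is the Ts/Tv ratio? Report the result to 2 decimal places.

10.58

R = 1291/122 = 10.581967… ≈ 10.58 (to 2 d.p.).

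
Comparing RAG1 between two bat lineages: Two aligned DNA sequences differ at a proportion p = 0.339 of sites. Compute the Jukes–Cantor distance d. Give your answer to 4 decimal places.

d = −(3/4) ln(1 − 4p/3) = −0.75 ln(1 − 0.452) = −0.75 ln(0.548)
  = −0.75 × (-0.601480) = 0.451110 substitutions/site.

0.4511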